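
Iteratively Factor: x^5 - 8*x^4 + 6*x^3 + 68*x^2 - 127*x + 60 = (x - 4)*(x^4 - 4*x^3 - 10*x^2 + 28*x - 15) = (x - 4)*(x + 3)*(x^3 - 7*x^2 + 11*x - 5) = (x - 4)*(x - 1)*(x + 3)*(x^2 - 6*x + 5) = (x - 4)*(x - 1)^2*(x + 3)*(x - 5)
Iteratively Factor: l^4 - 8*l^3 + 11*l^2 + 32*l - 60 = (l + 2)*(l^3 - 10*l^2 + 31*l - 30) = (l - 3)*(l + 2)*(l^2 - 7*l + 10) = (l - 5)*(l - 3)*(l + 2)*(l - 2)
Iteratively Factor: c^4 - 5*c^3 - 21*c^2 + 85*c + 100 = (c - 5)*(c^3 - 21*c - 20) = (c - 5)*(c + 4)*(c^2 - 4*c - 5) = (c - 5)*(c + 1)*(c + 4)*(c - 5)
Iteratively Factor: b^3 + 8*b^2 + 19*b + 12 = (b + 4)*(b^2 + 4*b + 3) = (b + 1)*(b + 4)*(b + 3)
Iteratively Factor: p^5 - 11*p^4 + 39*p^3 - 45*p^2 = (p)*(p^4 - 11*p^3 + 39*p^2 - 45*p) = p^2*(p^3 - 11*p^2 + 39*p - 45) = p^2*(p - 5)*(p^2 - 6*p + 9) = p^2*(p - 5)*(p - 3)*(p - 3)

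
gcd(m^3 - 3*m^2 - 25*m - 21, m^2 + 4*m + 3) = m^2 + 4*m + 3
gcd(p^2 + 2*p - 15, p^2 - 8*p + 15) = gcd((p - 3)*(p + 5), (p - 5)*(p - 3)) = p - 3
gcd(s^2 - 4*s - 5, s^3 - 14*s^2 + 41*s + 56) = s + 1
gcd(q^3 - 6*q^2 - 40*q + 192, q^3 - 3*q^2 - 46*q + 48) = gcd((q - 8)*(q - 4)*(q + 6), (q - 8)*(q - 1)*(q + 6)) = q^2 - 2*q - 48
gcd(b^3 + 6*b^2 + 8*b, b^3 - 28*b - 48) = b^2 + 6*b + 8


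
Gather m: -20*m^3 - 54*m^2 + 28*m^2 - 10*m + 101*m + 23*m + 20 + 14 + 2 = -20*m^3 - 26*m^2 + 114*m + 36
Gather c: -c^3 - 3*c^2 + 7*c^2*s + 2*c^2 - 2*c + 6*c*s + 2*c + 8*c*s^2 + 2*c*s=-c^3 + c^2*(7*s - 1) + c*(8*s^2 + 8*s)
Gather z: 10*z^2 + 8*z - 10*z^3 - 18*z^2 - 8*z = -10*z^3 - 8*z^2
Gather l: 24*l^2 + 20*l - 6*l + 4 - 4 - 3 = 24*l^2 + 14*l - 3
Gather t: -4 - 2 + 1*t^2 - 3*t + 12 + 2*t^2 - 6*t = 3*t^2 - 9*t + 6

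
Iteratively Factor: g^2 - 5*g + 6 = (g - 2)*(g - 3)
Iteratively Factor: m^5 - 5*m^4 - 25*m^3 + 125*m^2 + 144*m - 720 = (m + 4)*(m^4 - 9*m^3 + 11*m^2 + 81*m - 180) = (m - 5)*(m + 4)*(m^3 - 4*m^2 - 9*m + 36) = (m - 5)*(m - 4)*(m + 4)*(m^2 - 9) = (m - 5)*(m - 4)*(m + 3)*(m + 4)*(m - 3)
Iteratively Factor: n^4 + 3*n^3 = (n)*(n^3 + 3*n^2) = n^2*(n^2 + 3*n) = n^2*(n + 3)*(n)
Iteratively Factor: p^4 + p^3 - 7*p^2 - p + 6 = (p - 2)*(p^3 + 3*p^2 - p - 3) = (p - 2)*(p + 3)*(p^2 - 1) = (p - 2)*(p - 1)*(p + 3)*(p + 1)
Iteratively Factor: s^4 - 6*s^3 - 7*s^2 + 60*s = (s - 5)*(s^3 - s^2 - 12*s) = (s - 5)*(s + 3)*(s^2 - 4*s) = s*(s - 5)*(s + 3)*(s - 4)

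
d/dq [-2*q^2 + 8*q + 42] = 8 - 4*q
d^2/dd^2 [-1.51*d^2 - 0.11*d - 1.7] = -3.02000000000000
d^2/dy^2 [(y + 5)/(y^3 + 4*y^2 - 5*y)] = 2*(3*y^2 - 3*y + 1)/(y^3*(y^3 - 3*y^2 + 3*y - 1))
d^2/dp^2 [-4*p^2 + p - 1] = -8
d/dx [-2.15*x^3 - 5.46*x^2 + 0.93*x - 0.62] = -6.45*x^2 - 10.92*x + 0.93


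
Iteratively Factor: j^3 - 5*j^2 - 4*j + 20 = (j - 5)*(j^2 - 4) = (j - 5)*(j + 2)*(j - 2)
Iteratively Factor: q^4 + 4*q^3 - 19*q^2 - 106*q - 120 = (q + 4)*(q^3 - 19*q - 30) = (q + 2)*(q + 4)*(q^2 - 2*q - 15) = (q - 5)*(q + 2)*(q + 4)*(q + 3)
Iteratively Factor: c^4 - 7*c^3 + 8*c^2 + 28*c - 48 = (c - 3)*(c^3 - 4*c^2 - 4*c + 16) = (c - 3)*(c + 2)*(c^2 - 6*c + 8) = (c - 3)*(c - 2)*(c + 2)*(c - 4)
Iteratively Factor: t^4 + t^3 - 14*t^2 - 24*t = (t)*(t^3 + t^2 - 14*t - 24) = t*(t + 3)*(t^2 - 2*t - 8) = t*(t - 4)*(t + 3)*(t + 2)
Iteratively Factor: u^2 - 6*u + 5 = (u - 1)*(u - 5)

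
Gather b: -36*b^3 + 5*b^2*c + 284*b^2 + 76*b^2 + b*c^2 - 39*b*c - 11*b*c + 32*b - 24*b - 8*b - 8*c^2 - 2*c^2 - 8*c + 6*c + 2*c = -36*b^3 + b^2*(5*c + 360) + b*(c^2 - 50*c) - 10*c^2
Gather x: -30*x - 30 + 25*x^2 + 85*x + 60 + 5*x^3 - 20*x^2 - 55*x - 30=5*x^3 + 5*x^2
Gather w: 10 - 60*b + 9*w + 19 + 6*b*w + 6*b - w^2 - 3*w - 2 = -54*b - w^2 + w*(6*b + 6) + 27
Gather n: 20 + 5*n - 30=5*n - 10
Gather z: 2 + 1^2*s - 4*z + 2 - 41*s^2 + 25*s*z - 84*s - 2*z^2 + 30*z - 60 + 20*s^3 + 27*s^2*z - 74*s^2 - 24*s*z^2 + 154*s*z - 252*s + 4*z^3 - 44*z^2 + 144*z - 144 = 20*s^3 - 115*s^2 - 335*s + 4*z^3 + z^2*(-24*s - 46) + z*(27*s^2 + 179*s + 170) - 200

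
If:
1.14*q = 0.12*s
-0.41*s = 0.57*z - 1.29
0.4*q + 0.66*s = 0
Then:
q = 0.00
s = 0.00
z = 2.26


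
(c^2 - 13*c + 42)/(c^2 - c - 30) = (c - 7)/(c + 5)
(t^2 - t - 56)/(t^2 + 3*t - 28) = (t - 8)/(t - 4)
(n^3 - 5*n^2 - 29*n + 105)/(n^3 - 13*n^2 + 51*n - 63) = (n + 5)/(n - 3)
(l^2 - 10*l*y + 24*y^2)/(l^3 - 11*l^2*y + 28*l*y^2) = (-l + 6*y)/(l*(-l + 7*y))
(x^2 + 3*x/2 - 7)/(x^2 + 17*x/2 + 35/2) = (x - 2)/(x + 5)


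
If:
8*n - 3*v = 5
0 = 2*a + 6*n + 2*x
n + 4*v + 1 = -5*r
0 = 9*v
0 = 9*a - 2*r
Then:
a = -13/180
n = 5/8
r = -13/40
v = 0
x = -649/360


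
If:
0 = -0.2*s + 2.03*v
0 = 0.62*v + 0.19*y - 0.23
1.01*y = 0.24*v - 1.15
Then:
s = 6.81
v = 0.67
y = -0.98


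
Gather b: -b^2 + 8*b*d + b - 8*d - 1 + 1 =-b^2 + b*(8*d + 1) - 8*d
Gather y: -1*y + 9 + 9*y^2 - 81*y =9*y^2 - 82*y + 9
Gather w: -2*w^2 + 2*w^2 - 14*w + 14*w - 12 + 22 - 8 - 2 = 0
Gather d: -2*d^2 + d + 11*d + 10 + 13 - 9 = -2*d^2 + 12*d + 14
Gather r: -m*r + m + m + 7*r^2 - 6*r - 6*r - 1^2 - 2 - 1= 2*m + 7*r^2 + r*(-m - 12) - 4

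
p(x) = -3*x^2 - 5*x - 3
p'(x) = -6*x - 5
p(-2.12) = -5.88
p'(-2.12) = 7.72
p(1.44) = -16.42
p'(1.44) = -13.64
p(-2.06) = -5.43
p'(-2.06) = 7.36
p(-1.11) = -1.15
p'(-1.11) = 1.66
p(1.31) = -14.70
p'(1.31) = -12.86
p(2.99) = -44.77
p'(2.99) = -22.94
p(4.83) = -97.14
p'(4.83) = -33.98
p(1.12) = -12.36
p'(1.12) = -11.72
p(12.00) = -495.00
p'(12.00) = -77.00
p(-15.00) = -603.00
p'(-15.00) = 85.00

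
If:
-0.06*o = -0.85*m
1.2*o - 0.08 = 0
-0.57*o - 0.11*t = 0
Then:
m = 0.00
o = 0.07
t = -0.35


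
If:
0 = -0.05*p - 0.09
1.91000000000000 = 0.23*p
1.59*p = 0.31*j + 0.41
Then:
No Solution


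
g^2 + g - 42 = (g - 6)*(g + 7)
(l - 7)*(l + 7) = l^2 - 49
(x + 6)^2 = x^2 + 12*x + 36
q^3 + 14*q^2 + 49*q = q*(q + 7)^2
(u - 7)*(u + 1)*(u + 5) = u^3 - u^2 - 37*u - 35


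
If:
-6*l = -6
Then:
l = 1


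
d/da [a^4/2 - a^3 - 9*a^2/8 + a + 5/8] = 2*a^3 - 3*a^2 - 9*a/4 + 1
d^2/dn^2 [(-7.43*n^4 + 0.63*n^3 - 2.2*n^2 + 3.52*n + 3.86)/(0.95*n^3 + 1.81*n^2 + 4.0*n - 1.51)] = (1.4210854715202e-14*n^8 - 5.6843418860808e-14*n^7 + 1.64758399999982*n^6 - 382.01241*n^5 - 452.313942*n^4 + 831.82037*n^3 - 37.72608*n^2 + 267.24327*n + 177.108692)/(0.857375*n^9 + 4.900575*n^8 + 20.166885*n^7 + 43.109416*n^6 + 69.33453*n^5 + 37.611267*n^4 + 4.90388499999999*n^3 - 60.099057*n^2 + 27.3612*n - 3.442951)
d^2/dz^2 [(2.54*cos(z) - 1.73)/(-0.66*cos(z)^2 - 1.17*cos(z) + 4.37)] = (-0.0974397026555135*(1 - cos(z)^2)^2 + 0.0216670536585361*cos(z)^5 + 0.738955873154999*cos(z)^3 - 0.289241195859904*cos(z)^2 + 0.0728689077102428*cos(z) - 0.123021428591991)/(0.177897574123989*cos(z)^2 + 0.315363881401617*cos(z) - 1.17789757412399)^3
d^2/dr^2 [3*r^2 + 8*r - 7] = 6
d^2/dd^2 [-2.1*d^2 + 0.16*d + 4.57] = -4.20000000000000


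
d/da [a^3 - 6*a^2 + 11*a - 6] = 3*a^2 - 12*a + 11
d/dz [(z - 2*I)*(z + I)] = 2*z - I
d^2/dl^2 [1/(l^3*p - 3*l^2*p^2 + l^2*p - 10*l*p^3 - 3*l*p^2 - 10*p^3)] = 2*((-3*l + 3*p - 1)*(-l^3 + 3*l^2*p - l^2 + 10*l*p^2 + 3*l*p + 10*p^2) - (-3*l^2 + 6*l*p - 2*l + 10*p^2 + 3*p)^2)/(p*(-l^3 + 3*l^2*p - l^2 + 10*l*p^2 + 3*l*p + 10*p^2)^3)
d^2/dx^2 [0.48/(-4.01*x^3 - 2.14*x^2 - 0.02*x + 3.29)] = ((11.5488*x + 2.0544)*(4.01*x^3 + 2.14*x^2 + 0.02*x - 3.29) - 0.48*(12.03*x^2 + 4.28*x + 0.02)*(24.06*x^2 + 8.56*x + 0.04))/(4.01*x^3 + 2.14*x^2 + 0.02*x - 3.29)^3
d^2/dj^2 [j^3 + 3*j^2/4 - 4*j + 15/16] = 6*j + 3/2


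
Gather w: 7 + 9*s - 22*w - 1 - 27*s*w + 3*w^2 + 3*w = 9*s + 3*w^2 + w*(-27*s - 19) + 6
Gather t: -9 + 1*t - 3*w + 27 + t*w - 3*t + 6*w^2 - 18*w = t*(w - 2) + 6*w^2 - 21*w + 18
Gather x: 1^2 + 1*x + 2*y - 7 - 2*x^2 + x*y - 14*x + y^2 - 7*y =-2*x^2 + x*(y - 13) + y^2 - 5*y - 6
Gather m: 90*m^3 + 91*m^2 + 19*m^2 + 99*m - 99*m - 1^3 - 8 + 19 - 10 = 90*m^3 + 110*m^2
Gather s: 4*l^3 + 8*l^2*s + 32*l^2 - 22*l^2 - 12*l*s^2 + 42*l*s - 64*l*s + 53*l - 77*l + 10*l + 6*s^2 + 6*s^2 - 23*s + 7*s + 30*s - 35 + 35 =4*l^3 + 10*l^2 - 14*l + s^2*(12 - 12*l) + s*(8*l^2 - 22*l + 14)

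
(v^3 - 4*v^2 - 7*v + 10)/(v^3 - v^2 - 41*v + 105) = (v^2 + v - 2)/(v^2 + 4*v - 21)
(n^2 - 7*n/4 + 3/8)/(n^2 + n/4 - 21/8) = (4*n - 1)/(4*n + 7)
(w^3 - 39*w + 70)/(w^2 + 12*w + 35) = (w^2 - 7*w + 10)/(w + 5)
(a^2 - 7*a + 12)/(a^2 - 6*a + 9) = (a - 4)/(a - 3)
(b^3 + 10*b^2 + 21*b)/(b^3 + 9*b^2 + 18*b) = (b + 7)/(b + 6)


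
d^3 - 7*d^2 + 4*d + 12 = (d - 6)*(d - 2)*(d + 1)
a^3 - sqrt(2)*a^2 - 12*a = a*(a - 3*sqrt(2))*(a + 2*sqrt(2))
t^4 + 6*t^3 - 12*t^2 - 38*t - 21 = (t - 3)*(t + 1)^2*(t + 7)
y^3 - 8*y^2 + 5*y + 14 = (y - 7)*(y - 2)*(y + 1)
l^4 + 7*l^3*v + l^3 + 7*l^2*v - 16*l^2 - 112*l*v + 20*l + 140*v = (l - 2)^2*(l + 5)*(l + 7*v)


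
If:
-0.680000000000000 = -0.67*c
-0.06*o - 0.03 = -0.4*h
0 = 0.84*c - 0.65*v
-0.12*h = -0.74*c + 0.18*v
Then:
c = 1.01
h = 4.29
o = 28.11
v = 1.31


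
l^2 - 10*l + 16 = (l - 8)*(l - 2)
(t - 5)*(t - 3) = t^2 - 8*t + 15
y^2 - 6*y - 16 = (y - 8)*(y + 2)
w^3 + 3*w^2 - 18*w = w*(w - 3)*(w + 6)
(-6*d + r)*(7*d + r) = -42*d^2 + d*r + r^2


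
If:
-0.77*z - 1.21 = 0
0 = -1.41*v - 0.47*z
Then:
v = 0.52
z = -1.57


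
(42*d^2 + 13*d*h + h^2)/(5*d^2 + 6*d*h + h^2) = (42*d^2 + 13*d*h + h^2)/(5*d^2 + 6*d*h + h^2)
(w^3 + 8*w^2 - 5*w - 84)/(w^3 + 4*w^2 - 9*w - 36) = (w + 7)/(w + 3)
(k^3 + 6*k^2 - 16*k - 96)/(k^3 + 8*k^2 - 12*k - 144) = (k + 4)/(k + 6)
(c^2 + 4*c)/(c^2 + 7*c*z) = (c + 4)/(c + 7*z)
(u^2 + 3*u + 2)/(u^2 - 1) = (u + 2)/(u - 1)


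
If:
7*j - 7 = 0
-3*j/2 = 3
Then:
No Solution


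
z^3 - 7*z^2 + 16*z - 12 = (z - 3)*(z - 2)^2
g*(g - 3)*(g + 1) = g^3 - 2*g^2 - 3*g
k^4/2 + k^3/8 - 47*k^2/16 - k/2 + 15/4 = (k/2 + 1)*(k - 2)*(k - 5/4)*(k + 3/2)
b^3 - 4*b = b*(b - 2)*(b + 2)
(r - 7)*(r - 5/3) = r^2 - 26*r/3 + 35/3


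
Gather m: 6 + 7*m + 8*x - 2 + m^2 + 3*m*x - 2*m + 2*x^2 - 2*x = m^2 + m*(3*x + 5) + 2*x^2 + 6*x + 4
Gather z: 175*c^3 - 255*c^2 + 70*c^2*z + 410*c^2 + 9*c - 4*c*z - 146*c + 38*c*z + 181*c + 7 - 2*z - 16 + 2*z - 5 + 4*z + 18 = 175*c^3 + 155*c^2 + 44*c + z*(70*c^2 + 34*c + 4) + 4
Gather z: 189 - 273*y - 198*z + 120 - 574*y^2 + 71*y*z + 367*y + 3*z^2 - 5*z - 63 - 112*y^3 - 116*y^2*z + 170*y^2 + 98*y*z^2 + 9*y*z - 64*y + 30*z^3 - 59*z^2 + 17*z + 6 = -112*y^3 - 404*y^2 + 30*y + 30*z^3 + z^2*(98*y - 56) + z*(-116*y^2 + 80*y - 186) + 252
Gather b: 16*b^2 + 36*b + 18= 16*b^2 + 36*b + 18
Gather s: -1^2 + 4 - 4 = -1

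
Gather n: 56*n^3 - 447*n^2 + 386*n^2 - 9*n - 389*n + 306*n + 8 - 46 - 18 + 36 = 56*n^3 - 61*n^2 - 92*n - 20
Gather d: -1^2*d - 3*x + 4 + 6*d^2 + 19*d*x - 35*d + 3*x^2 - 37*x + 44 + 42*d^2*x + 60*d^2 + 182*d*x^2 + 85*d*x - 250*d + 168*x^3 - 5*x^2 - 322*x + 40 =d^2*(42*x + 66) + d*(182*x^2 + 104*x - 286) + 168*x^3 - 2*x^2 - 362*x + 88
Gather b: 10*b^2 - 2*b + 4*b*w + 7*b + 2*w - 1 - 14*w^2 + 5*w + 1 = 10*b^2 + b*(4*w + 5) - 14*w^2 + 7*w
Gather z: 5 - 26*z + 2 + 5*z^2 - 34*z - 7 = 5*z^2 - 60*z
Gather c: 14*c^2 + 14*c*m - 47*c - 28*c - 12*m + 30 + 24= 14*c^2 + c*(14*m - 75) - 12*m + 54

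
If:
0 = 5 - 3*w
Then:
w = 5/3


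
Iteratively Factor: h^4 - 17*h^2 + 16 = (h - 4)*(h^3 + 4*h^2 - h - 4) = (h - 4)*(h + 4)*(h^2 - 1) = (h - 4)*(h - 1)*(h + 4)*(h + 1)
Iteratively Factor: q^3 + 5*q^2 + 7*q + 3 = (q + 1)*(q^2 + 4*q + 3) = (q + 1)^2*(q + 3)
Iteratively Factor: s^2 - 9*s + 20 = (s - 5)*(s - 4)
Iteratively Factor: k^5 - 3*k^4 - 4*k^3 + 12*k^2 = (k)*(k^4 - 3*k^3 - 4*k^2 + 12*k) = k*(k - 3)*(k^3 - 4*k) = k^2*(k - 3)*(k^2 - 4) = k^2*(k - 3)*(k + 2)*(k - 2)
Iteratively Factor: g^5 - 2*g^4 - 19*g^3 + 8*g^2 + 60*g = (g - 2)*(g^4 - 19*g^2 - 30*g) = g*(g - 2)*(g^3 - 19*g - 30) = g*(g - 2)*(g + 3)*(g^2 - 3*g - 10) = g*(g - 2)*(g + 2)*(g + 3)*(g - 5)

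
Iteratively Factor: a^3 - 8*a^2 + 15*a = (a)*(a^2 - 8*a + 15) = a*(a - 3)*(a - 5)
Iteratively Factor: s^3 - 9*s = (s - 3)*(s^2 + 3*s) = s*(s - 3)*(s + 3)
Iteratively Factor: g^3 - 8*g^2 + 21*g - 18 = (g - 3)*(g^2 - 5*g + 6) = (g - 3)*(g - 2)*(g - 3)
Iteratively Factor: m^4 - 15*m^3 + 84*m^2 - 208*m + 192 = (m - 4)*(m^3 - 11*m^2 + 40*m - 48) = (m - 4)*(m - 3)*(m^2 - 8*m + 16) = (m - 4)^2*(m - 3)*(m - 4)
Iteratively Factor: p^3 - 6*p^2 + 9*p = (p - 3)*(p^2 - 3*p) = (p - 3)^2*(p)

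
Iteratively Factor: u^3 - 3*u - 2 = (u - 2)*(u^2 + 2*u + 1) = (u - 2)*(u + 1)*(u + 1)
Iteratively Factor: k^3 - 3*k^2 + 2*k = (k)*(k^2 - 3*k + 2) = k*(k - 2)*(k - 1)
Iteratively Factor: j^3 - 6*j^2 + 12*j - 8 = (j - 2)*(j^2 - 4*j + 4) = (j - 2)^2*(j - 2)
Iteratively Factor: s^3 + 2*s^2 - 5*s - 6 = (s + 1)*(s^2 + s - 6) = (s + 1)*(s + 3)*(s - 2)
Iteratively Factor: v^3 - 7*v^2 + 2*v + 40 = (v - 4)*(v^2 - 3*v - 10) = (v - 5)*(v - 4)*(v + 2)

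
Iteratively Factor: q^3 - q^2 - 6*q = (q - 3)*(q^2 + 2*q) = (q - 3)*(q + 2)*(q)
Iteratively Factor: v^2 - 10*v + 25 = (v - 5)*(v - 5)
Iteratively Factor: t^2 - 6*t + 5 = (t - 1)*(t - 5)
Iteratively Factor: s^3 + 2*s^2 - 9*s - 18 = (s + 3)*(s^2 - s - 6) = (s + 2)*(s + 3)*(s - 3)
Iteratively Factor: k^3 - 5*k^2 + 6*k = (k - 2)*(k^2 - 3*k) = (k - 3)*(k - 2)*(k)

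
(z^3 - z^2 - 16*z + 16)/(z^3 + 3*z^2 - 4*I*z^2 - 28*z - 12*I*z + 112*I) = (z^2 + 3*z - 4)/(z^2 + z*(7 - 4*I) - 28*I)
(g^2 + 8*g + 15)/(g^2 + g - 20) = (g + 3)/(g - 4)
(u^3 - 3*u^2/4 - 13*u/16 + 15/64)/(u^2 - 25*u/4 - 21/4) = (16*u^2 - 24*u + 5)/(16*(u - 7))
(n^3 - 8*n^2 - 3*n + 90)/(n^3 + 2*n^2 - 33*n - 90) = (n - 5)/(n + 5)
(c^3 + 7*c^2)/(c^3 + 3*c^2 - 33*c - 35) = c^2/(c^2 - 4*c - 5)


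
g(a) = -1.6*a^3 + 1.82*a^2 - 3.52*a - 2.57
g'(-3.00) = -57.64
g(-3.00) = 67.57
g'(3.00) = -35.80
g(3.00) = -39.95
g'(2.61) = -26.72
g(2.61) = -27.81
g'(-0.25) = -4.73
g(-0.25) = -1.55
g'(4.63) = -89.56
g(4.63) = -138.66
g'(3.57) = -51.70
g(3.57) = -64.74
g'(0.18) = -3.02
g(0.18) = -3.15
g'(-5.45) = -165.93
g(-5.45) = 329.68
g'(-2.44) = -40.98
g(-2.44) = 40.10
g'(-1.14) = -13.91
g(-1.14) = 6.18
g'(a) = -4.8*a^2 + 3.64*a - 3.52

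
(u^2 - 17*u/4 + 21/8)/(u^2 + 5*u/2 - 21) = (u - 3/4)/(u + 6)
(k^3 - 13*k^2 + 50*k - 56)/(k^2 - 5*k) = (k^3 - 13*k^2 + 50*k - 56)/(k*(k - 5))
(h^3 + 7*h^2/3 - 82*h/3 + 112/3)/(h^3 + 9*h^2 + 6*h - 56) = (h - 8/3)/(h + 4)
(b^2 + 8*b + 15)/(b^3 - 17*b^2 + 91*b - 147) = (b^2 + 8*b + 15)/(b^3 - 17*b^2 + 91*b - 147)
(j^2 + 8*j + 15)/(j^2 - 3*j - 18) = (j + 5)/(j - 6)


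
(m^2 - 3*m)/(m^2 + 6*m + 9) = m*(m - 3)/(m^2 + 6*m + 9)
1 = 1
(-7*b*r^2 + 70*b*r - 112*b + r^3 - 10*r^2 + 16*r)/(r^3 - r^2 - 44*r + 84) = (-7*b*r + 56*b + r^2 - 8*r)/(r^2 + r - 42)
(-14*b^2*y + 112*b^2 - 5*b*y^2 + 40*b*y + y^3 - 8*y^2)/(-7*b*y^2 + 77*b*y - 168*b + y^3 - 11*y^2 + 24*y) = (2*b + y)/(y - 3)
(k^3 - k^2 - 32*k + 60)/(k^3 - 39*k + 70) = (k + 6)/(k + 7)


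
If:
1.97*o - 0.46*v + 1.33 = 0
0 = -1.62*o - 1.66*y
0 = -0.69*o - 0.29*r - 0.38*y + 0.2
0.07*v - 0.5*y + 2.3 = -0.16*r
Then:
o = -4.27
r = 5.39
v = -15.40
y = 4.17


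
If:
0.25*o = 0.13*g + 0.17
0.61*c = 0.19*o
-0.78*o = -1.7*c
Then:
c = 0.00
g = -1.31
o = 0.00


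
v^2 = v^2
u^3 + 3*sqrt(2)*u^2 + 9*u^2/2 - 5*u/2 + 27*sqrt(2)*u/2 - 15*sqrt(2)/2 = (u - 1/2)*(u + 5)*(u + 3*sqrt(2))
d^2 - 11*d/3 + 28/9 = (d - 7/3)*(d - 4/3)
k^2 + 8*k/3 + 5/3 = (k + 1)*(k + 5/3)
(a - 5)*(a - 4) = a^2 - 9*a + 20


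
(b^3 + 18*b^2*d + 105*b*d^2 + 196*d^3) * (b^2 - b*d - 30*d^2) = b^5 + 17*b^4*d + 57*b^3*d^2 - 449*b^2*d^3 - 3346*b*d^4 - 5880*d^5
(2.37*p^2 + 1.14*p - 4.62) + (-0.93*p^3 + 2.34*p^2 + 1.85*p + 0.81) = -0.93*p^3 + 4.71*p^2 + 2.99*p - 3.81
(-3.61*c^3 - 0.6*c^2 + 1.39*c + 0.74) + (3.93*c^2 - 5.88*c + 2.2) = -3.61*c^3 + 3.33*c^2 - 4.49*c + 2.94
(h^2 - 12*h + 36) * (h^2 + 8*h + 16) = h^4 - 4*h^3 - 44*h^2 + 96*h + 576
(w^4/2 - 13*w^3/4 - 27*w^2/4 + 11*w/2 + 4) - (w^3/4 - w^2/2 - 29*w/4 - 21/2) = w^4/2 - 7*w^3/2 - 25*w^2/4 + 51*w/4 + 29/2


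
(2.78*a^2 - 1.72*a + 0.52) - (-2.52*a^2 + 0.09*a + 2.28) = 5.3*a^2 - 1.81*a - 1.76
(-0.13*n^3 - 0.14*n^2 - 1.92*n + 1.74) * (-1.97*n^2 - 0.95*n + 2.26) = 0.2561*n^5 + 0.3993*n^4 + 3.6216*n^3 - 1.9202*n^2 - 5.9922*n + 3.9324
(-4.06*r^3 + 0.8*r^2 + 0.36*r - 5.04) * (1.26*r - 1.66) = -5.1156*r^4 + 7.7476*r^3 - 0.8744*r^2 - 6.948*r + 8.3664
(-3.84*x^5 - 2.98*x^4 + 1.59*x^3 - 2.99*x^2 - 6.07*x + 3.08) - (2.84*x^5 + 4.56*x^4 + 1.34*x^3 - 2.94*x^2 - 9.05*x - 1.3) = -6.68*x^5 - 7.54*x^4 + 0.25*x^3 - 0.0500000000000003*x^2 + 2.98*x + 4.38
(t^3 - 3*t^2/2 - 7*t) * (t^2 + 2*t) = t^5 + t^4/2 - 10*t^3 - 14*t^2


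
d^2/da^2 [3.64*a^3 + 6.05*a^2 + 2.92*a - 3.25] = 21.84*a + 12.1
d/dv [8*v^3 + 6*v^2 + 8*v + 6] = 24*v^2 + 12*v + 8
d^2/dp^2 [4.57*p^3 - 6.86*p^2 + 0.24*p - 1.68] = 27.42*p - 13.72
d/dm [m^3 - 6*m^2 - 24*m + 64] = 3*m^2 - 12*m - 24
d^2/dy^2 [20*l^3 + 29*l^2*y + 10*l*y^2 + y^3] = 20*l + 6*y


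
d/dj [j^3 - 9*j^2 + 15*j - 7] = 3*j^2 - 18*j + 15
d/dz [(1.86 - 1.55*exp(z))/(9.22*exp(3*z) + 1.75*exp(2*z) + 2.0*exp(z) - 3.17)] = (28.582*exp(3*z) - 48.7351*exp(2*z) - 6.51*exp(z) + 1.1935)*exp(z)/(85.0084*exp(6*z) + 32.27*exp(5*z) + 39.9425*exp(4*z) - 51.4548*exp(3*z) - 7.095*exp(2*z) - 12.68*exp(z) + 10.0489)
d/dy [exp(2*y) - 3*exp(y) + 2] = (2*exp(y) - 3)*exp(y)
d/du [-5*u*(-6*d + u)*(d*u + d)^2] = 5*d^2*(u + 1)*(2*u*(6*d - u) - u*(u + 1) + (6*d - u)*(u + 1))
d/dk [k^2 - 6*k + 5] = 2*k - 6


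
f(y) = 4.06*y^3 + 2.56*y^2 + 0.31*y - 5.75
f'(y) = 12.18*y^2 + 5.12*y + 0.31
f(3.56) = 210.98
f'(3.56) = 172.90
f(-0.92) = -7.03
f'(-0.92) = 5.91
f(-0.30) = -5.72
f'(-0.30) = -0.13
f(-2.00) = -28.61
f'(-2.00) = 38.79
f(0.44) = -4.77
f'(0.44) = 4.92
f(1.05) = 2.10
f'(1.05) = 19.11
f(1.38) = 10.22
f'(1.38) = 30.57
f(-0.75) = -6.26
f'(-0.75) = 3.32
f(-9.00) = -2760.92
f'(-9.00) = 940.81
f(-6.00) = -792.41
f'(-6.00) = 408.07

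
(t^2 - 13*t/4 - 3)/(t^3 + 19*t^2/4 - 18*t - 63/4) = (t - 4)/(t^2 + 4*t - 21)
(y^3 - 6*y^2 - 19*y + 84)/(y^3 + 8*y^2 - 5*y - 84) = (y - 7)/(y + 7)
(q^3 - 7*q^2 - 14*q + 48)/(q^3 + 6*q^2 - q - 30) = (q - 8)/(q + 5)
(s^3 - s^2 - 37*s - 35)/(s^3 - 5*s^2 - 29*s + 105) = (s + 1)/(s - 3)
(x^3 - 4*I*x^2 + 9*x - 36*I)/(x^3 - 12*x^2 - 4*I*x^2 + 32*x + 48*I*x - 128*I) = (x^2 + 9)/(x^2 - 12*x + 32)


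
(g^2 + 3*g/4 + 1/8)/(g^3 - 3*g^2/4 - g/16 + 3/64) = 8*(2*g + 1)/(16*g^2 - 16*g + 3)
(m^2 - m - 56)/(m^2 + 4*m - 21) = (m - 8)/(m - 3)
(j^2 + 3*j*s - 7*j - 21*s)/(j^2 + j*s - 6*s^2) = (7 - j)/(-j + 2*s)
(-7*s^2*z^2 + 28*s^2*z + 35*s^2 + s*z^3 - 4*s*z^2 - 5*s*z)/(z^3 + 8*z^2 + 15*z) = s*(-7*s*z^2 + 28*s*z + 35*s + z^3 - 4*z^2 - 5*z)/(z*(z^2 + 8*z + 15))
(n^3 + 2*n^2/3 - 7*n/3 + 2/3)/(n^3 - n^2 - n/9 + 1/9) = 3*(n + 2)/(3*n + 1)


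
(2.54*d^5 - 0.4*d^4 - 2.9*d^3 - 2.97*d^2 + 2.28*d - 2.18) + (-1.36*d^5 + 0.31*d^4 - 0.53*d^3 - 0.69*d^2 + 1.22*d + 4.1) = 1.18*d^5 - 0.09*d^4 - 3.43*d^3 - 3.66*d^2 + 3.5*d + 1.92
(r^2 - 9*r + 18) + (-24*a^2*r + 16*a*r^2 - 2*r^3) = -24*a^2*r + 16*a*r^2 - 2*r^3 + r^2 - 9*r + 18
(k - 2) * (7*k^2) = 7*k^3 - 14*k^2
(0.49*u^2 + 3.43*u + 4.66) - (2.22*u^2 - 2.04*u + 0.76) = -1.73*u^2 + 5.47*u + 3.9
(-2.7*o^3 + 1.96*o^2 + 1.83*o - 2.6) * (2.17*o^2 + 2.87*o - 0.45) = -5.859*o^5 - 3.4958*o^4 + 10.8113*o^3 - 1.2719*o^2 - 8.2855*o + 1.17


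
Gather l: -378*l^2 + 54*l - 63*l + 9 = -378*l^2 - 9*l + 9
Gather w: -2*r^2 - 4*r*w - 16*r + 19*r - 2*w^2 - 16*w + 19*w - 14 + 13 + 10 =-2*r^2 + 3*r - 2*w^2 + w*(3 - 4*r) + 9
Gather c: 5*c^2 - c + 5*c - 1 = 5*c^2 + 4*c - 1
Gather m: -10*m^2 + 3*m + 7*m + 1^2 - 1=-10*m^2 + 10*m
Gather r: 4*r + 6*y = 4*r + 6*y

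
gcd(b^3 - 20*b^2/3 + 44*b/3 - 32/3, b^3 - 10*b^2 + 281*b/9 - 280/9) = b - 8/3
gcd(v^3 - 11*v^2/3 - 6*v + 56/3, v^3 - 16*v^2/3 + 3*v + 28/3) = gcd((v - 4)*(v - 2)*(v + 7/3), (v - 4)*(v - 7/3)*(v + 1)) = v - 4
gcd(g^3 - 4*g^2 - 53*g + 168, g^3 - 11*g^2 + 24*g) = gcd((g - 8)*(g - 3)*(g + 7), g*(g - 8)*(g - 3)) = g^2 - 11*g + 24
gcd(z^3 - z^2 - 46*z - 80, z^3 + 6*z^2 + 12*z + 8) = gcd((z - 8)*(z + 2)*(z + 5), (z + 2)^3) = z + 2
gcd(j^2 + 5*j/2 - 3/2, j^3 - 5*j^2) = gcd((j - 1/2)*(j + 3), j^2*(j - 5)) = 1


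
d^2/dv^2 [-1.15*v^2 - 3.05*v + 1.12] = -2.30000000000000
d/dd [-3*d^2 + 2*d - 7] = 2 - 6*d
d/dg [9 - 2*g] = -2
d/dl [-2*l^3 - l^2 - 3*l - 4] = -6*l^2 - 2*l - 3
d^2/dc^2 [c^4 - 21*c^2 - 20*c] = 12*c^2 - 42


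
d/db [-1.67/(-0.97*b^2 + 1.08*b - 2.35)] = (1.8036 - 3.2398*b)/(0.97*b^2 - 1.08*b + 2.35)^2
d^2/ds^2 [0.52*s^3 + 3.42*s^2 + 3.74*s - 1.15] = 3.12*s + 6.84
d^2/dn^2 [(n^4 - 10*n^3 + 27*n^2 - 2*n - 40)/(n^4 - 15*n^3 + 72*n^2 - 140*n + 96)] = 2*(5*n^6 - 105*n^5 + 1083*n^4 - 6707*n^3 + 24420*n^2 - 46680*n + 35696)/(n^9 - 39*n^8 + 645*n^7 - 5929*n^6 + 33414*n^5 - 120108*n^4 + 276472*n^3 - 394560*n^2 + 317952*n - 110592)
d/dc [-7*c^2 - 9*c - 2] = -14*c - 9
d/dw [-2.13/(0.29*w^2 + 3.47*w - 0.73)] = (1.2354*w + 7.3911)/(0.29*w^2 + 3.47*w - 0.73)^2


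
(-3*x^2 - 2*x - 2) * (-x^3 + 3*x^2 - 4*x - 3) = 3*x^5 - 7*x^4 + 8*x^3 + 11*x^2 + 14*x + 6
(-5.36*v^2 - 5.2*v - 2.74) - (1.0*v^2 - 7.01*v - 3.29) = -6.36*v^2 + 1.81*v + 0.55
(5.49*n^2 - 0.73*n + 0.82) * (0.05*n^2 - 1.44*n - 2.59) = 0.2745*n^4 - 7.9421*n^3 - 13.1269*n^2 + 0.7099*n - 2.1238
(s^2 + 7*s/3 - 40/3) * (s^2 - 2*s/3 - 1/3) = s^4 + 5*s^3/3 - 137*s^2/9 + 73*s/9 + 40/9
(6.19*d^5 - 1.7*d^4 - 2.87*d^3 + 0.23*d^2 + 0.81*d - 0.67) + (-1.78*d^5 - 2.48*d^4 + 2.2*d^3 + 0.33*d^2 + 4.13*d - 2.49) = 4.41*d^5 - 4.18*d^4 - 0.67*d^3 + 0.56*d^2 + 4.94*d - 3.16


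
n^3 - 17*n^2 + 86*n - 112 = (n - 8)*(n - 7)*(n - 2)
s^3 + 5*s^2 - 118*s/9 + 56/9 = (s - 4/3)*(s - 2/3)*(s + 7)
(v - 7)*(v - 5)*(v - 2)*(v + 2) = v^4 - 12*v^3 + 31*v^2 + 48*v - 140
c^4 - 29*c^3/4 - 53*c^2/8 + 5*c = c*(c - 8)*(c - 1/2)*(c + 5/4)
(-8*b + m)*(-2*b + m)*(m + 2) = 16*b^2*m + 32*b^2 - 10*b*m^2 - 20*b*m + m^3 + 2*m^2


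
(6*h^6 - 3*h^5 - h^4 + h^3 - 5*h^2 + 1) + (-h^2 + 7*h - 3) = 6*h^6 - 3*h^5 - h^4 + h^3 - 6*h^2 + 7*h - 2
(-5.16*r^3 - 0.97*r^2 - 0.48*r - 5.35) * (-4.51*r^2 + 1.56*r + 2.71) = 23.2716*r^5 - 3.6749*r^4 - 13.332*r^3 + 20.751*r^2 - 9.6468*r - 14.4985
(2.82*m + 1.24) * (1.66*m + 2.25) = 4.6812*m^2 + 8.4034*m + 2.79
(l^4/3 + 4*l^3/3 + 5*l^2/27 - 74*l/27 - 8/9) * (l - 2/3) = l^5/3 + 10*l^4/9 - 19*l^3/27 - 232*l^2/81 + 76*l/81 + 16/27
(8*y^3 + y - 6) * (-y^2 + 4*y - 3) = -8*y^5 + 32*y^4 - 25*y^3 + 10*y^2 - 27*y + 18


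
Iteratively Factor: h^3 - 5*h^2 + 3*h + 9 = (h - 3)*(h^2 - 2*h - 3) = (h - 3)*(h + 1)*(h - 3)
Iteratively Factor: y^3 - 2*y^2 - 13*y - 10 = (y + 1)*(y^2 - 3*y - 10) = (y - 5)*(y + 1)*(y + 2)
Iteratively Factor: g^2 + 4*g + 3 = (g + 3)*(g + 1)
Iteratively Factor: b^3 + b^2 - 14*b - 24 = (b + 2)*(b^2 - b - 12) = (b - 4)*(b + 2)*(b + 3)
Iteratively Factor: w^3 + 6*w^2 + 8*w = (w + 4)*(w^2 + 2*w) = w*(w + 4)*(w + 2)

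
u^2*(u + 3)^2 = u^4 + 6*u^3 + 9*u^2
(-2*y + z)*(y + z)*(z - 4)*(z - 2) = -2*y^2*z^2 + 12*y^2*z - 16*y^2 - y*z^3 + 6*y*z^2 - 8*y*z + z^4 - 6*z^3 + 8*z^2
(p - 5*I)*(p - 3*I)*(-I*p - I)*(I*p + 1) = p^4 + p^3 - 9*I*p^3 - 23*p^2 - 9*I*p^2 - 23*p + 15*I*p + 15*I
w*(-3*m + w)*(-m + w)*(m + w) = 3*m^3*w - m^2*w^2 - 3*m*w^3 + w^4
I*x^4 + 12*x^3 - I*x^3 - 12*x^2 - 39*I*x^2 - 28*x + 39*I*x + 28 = (x - 7*I)*(x - 4*I)*(x - I)*(I*x - I)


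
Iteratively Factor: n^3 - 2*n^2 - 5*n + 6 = (n - 3)*(n^2 + n - 2) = (n - 3)*(n + 2)*(n - 1)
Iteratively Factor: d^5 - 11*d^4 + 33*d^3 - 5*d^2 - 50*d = (d - 5)*(d^4 - 6*d^3 + 3*d^2 + 10*d) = (d - 5)*(d - 2)*(d^3 - 4*d^2 - 5*d) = (d - 5)^2*(d - 2)*(d^2 + d) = d*(d - 5)^2*(d - 2)*(d + 1)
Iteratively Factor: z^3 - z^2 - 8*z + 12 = (z - 2)*(z^2 + z - 6) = (z - 2)*(z + 3)*(z - 2)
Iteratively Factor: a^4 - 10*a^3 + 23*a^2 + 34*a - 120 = (a - 4)*(a^3 - 6*a^2 - a + 30) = (a - 4)*(a + 2)*(a^2 - 8*a + 15) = (a - 4)*(a - 3)*(a + 2)*(a - 5)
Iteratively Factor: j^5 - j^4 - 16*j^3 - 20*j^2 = (j + 2)*(j^4 - 3*j^3 - 10*j^2) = (j + 2)^2*(j^3 - 5*j^2) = (j - 5)*(j + 2)^2*(j^2) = j*(j - 5)*(j + 2)^2*(j)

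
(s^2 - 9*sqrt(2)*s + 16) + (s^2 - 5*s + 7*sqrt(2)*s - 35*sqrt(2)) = 2*s^2 - 5*s - 2*sqrt(2)*s - 35*sqrt(2) + 16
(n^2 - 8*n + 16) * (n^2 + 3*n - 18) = n^4 - 5*n^3 - 26*n^2 + 192*n - 288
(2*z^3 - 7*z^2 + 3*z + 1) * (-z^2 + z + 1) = -2*z^5 + 9*z^4 - 8*z^3 - 5*z^2 + 4*z + 1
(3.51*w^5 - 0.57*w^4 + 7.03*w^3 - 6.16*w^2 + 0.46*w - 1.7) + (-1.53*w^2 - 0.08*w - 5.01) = 3.51*w^5 - 0.57*w^4 + 7.03*w^3 - 7.69*w^2 + 0.38*w - 6.71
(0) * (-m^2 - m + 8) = 0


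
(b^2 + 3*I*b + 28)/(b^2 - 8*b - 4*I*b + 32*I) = (b + 7*I)/(b - 8)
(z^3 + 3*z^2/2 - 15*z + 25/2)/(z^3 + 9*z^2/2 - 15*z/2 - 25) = (z - 1)/(z + 2)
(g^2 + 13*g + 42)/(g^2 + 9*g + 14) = (g + 6)/(g + 2)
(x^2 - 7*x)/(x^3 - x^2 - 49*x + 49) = x/(x^2 + 6*x - 7)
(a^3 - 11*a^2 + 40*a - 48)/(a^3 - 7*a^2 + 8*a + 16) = (a - 3)/(a + 1)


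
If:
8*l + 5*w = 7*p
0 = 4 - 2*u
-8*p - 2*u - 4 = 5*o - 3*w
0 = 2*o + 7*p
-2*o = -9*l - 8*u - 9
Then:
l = -3985/1569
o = 560/523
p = -160/523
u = 2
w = 5704/1569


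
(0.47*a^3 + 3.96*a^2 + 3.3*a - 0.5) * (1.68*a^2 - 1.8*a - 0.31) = 0.7896*a^5 + 5.8068*a^4 - 1.7297*a^3 - 8.0076*a^2 - 0.123*a + 0.155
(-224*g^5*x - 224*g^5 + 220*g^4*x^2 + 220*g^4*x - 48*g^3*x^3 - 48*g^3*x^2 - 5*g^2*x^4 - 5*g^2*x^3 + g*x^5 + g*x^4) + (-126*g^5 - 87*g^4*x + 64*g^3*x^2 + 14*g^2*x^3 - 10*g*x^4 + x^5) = -224*g^5*x - 350*g^5 + 220*g^4*x^2 + 133*g^4*x - 48*g^3*x^3 + 16*g^3*x^2 - 5*g^2*x^4 + 9*g^2*x^3 + g*x^5 - 9*g*x^4 + x^5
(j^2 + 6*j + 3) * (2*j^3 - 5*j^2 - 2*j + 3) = 2*j^5 + 7*j^4 - 26*j^3 - 24*j^2 + 12*j + 9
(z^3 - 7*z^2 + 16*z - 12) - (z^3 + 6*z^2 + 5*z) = -13*z^2 + 11*z - 12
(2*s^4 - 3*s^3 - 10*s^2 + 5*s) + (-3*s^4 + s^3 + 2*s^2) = -s^4 - 2*s^3 - 8*s^2 + 5*s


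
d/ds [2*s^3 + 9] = 6*s^2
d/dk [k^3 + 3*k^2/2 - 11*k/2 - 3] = 3*k^2 + 3*k - 11/2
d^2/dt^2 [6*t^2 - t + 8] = 12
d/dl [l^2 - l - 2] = 2*l - 1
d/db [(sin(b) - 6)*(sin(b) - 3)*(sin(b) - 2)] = (3*sin(b)^2 - 22*sin(b) + 36)*cos(b)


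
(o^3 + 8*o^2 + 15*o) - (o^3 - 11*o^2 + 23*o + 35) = 19*o^2 - 8*o - 35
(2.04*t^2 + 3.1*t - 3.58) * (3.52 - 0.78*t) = -1.5912*t^3 + 4.7628*t^2 + 13.7044*t - 12.6016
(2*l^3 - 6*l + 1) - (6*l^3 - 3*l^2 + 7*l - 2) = -4*l^3 + 3*l^2 - 13*l + 3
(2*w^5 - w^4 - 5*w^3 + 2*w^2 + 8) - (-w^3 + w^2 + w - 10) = 2*w^5 - w^4 - 4*w^3 + w^2 - w + 18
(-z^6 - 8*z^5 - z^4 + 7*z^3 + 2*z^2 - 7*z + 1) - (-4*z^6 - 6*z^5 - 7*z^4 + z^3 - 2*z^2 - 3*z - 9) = 3*z^6 - 2*z^5 + 6*z^4 + 6*z^3 + 4*z^2 - 4*z + 10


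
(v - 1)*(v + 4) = v^2 + 3*v - 4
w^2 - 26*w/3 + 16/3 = (w - 8)*(w - 2/3)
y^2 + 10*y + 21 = (y + 3)*(y + 7)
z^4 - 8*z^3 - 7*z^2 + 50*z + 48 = (z - 8)*(z - 3)*(z + 1)*(z + 2)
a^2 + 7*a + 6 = (a + 1)*(a + 6)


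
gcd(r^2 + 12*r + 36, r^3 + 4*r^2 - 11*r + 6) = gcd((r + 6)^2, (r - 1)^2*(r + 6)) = r + 6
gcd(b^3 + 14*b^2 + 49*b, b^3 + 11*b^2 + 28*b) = b^2 + 7*b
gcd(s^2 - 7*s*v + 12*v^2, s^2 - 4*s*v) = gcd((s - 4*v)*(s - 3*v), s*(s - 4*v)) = s - 4*v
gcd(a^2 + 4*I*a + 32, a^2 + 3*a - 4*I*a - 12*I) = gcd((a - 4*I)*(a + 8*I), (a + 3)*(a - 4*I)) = a - 4*I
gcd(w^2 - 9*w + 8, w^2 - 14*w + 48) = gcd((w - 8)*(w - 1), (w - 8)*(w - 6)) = w - 8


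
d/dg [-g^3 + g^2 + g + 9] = -3*g^2 + 2*g + 1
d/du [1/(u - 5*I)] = -1/(u - 5*I)^2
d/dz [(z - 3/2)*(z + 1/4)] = 2*z - 5/4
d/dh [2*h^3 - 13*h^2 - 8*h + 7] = 6*h^2 - 26*h - 8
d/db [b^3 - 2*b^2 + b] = 3*b^2 - 4*b + 1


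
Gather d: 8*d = 8*d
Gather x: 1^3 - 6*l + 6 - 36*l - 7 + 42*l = 0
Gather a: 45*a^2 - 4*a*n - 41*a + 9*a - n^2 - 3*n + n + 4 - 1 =45*a^2 + a*(-4*n - 32) - n^2 - 2*n + 3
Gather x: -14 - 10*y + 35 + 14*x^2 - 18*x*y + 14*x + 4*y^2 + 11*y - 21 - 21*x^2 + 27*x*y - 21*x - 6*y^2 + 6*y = -7*x^2 + x*(9*y - 7) - 2*y^2 + 7*y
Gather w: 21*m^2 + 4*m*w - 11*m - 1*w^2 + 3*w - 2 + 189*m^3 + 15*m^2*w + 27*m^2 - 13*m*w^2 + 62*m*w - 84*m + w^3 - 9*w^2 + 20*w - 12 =189*m^3 + 48*m^2 - 95*m + w^3 + w^2*(-13*m - 10) + w*(15*m^2 + 66*m + 23) - 14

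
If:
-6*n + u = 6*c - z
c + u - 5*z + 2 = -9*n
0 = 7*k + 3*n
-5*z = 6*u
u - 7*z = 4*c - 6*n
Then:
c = 92/33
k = 26/21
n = -26/9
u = 100/33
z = -40/11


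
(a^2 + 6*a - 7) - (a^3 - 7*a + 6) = -a^3 + a^2 + 13*a - 13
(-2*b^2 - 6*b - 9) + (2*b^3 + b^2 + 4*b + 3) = 2*b^3 - b^2 - 2*b - 6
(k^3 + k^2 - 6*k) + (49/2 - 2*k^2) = k^3 - k^2 - 6*k + 49/2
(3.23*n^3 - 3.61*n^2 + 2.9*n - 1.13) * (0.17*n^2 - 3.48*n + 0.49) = 0.5491*n^5 - 11.8541*n^4 + 14.6385*n^3 - 12.053*n^2 + 5.3534*n - 0.5537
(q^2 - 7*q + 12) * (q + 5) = q^3 - 2*q^2 - 23*q + 60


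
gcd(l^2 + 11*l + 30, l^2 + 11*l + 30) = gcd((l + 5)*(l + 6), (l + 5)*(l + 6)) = l^2 + 11*l + 30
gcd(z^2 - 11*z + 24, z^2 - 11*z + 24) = z^2 - 11*z + 24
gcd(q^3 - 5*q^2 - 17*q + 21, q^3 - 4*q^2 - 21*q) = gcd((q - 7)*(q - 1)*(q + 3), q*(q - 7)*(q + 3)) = q^2 - 4*q - 21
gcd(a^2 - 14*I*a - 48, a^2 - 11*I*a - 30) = a - 6*I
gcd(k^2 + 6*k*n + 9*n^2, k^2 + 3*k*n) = k + 3*n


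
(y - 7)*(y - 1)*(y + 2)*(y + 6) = y^4 - 45*y^2 - 40*y + 84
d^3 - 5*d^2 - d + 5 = (d - 5)*(d - 1)*(d + 1)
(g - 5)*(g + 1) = g^2 - 4*g - 5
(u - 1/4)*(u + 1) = u^2 + 3*u/4 - 1/4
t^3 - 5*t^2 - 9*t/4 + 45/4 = (t - 5)*(t - 3/2)*(t + 3/2)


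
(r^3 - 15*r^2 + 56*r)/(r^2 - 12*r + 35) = r*(r - 8)/(r - 5)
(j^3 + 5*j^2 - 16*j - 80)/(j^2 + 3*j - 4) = (j^2 + j - 20)/(j - 1)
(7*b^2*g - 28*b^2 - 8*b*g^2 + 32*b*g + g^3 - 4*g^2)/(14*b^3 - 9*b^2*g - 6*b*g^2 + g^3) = (g - 4)/(2*b + g)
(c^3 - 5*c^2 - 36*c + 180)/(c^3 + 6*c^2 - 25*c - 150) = (c - 6)/(c + 5)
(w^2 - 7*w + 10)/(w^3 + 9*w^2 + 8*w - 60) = (w - 5)/(w^2 + 11*w + 30)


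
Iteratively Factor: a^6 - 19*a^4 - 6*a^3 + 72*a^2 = (a - 4)*(a^5 + 4*a^4 - 3*a^3 - 18*a^2) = (a - 4)*(a - 2)*(a^4 + 6*a^3 + 9*a^2) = (a - 4)*(a - 2)*(a + 3)*(a^3 + 3*a^2) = (a - 4)*(a - 2)*(a + 3)^2*(a^2) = a*(a - 4)*(a - 2)*(a + 3)^2*(a)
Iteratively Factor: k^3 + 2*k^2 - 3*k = (k)*(k^2 + 2*k - 3) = k*(k - 1)*(k + 3)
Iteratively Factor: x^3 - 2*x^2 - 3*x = (x)*(x^2 - 2*x - 3) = x*(x - 3)*(x + 1)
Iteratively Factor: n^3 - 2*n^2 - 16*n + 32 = (n - 4)*(n^2 + 2*n - 8) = (n - 4)*(n + 4)*(n - 2)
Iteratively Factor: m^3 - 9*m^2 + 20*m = (m)*(m^2 - 9*m + 20) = m*(m - 5)*(m - 4)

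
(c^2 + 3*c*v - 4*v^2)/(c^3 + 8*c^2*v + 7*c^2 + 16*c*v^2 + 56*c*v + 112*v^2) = (c - v)/(c^2 + 4*c*v + 7*c + 28*v)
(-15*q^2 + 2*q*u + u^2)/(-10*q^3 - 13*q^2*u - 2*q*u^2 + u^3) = (15*q^2 - 2*q*u - u^2)/(10*q^3 + 13*q^2*u + 2*q*u^2 - u^3)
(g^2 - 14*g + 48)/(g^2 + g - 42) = (g - 8)/(g + 7)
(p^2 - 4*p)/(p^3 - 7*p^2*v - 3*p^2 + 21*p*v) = (p - 4)/(p^2 - 7*p*v - 3*p + 21*v)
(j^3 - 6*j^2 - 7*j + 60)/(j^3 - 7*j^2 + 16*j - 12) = (j^3 - 6*j^2 - 7*j + 60)/(j^3 - 7*j^2 + 16*j - 12)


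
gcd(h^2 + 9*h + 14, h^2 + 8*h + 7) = h + 7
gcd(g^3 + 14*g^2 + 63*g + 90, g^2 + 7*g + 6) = g + 6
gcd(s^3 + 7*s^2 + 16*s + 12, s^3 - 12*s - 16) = s^2 + 4*s + 4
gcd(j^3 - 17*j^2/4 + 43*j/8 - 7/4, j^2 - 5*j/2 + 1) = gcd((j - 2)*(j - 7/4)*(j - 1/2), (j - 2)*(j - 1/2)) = j^2 - 5*j/2 + 1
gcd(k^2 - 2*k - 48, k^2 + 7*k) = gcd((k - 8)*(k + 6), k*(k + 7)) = 1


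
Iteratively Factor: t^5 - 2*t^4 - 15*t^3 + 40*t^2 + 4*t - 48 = (t - 3)*(t^4 + t^3 - 12*t^2 + 4*t + 16) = (t - 3)*(t - 2)*(t^3 + 3*t^2 - 6*t - 8) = (t - 3)*(t - 2)*(t + 1)*(t^2 + 2*t - 8) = (t - 3)*(t - 2)^2*(t + 1)*(t + 4)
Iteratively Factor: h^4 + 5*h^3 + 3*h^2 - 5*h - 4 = (h - 1)*(h^3 + 6*h^2 + 9*h + 4) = (h - 1)*(h + 4)*(h^2 + 2*h + 1) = (h - 1)*(h + 1)*(h + 4)*(h + 1)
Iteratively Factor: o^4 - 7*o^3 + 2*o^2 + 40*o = (o - 5)*(o^3 - 2*o^2 - 8*o) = (o - 5)*(o - 4)*(o^2 + 2*o) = (o - 5)*(o - 4)*(o + 2)*(o)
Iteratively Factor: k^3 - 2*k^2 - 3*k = (k + 1)*(k^2 - 3*k) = k*(k + 1)*(k - 3)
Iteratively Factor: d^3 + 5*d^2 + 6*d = (d + 3)*(d^2 + 2*d) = (d + 2)*(d + 3)*(d)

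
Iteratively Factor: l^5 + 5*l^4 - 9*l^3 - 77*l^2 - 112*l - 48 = (l - 4)*(l^4 + 9*l^3 + 27*l^2 + 31*l + 12) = (l - 4)*(l + 1)*(l^3 + 8*l^2 + 19*l + 12) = (l - 4)*(l + 1)*(l + 3)*(l^2 + 5*l + 4) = (l - 4)*(l + 1)*(l + 3)*(l + 4)*(l + 1)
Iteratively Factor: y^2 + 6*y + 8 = (y + 2)*(y + 4)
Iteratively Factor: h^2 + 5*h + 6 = (h + 2)*(h + 3)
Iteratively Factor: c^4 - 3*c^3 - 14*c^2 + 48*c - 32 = (c - 4)*(c^3 + c^2 - 10*c + 8) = (c - 4)*(c + 4)*(c^2 - 3*c + 2) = (c - 4)*(c - 1)*(c + 4)*(c - 2)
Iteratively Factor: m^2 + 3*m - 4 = (m - 1)*(m + 4)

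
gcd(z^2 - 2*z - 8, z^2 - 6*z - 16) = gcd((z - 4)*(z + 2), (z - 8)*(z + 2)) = z + 2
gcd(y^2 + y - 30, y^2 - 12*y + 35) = y - 5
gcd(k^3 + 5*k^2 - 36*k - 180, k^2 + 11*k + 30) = k^2 + 11*k + 30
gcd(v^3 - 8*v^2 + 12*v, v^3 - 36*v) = v^2 - 6*v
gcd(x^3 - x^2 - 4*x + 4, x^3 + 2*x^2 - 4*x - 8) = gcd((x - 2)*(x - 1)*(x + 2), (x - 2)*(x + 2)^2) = x^2 - 4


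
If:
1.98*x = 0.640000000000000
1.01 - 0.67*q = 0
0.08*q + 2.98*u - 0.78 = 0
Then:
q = 1.51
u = 0.22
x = 0.32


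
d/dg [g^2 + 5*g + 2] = 2*g + 5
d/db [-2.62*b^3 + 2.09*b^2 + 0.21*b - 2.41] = -7.86*b^2 + 4.18*b + 0.21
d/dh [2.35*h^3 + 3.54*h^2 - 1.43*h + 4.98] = 7.05*h^2 + 7.08*h - 1.43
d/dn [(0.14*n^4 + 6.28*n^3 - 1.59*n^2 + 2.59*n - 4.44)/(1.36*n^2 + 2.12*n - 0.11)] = (0.3808*n^5 + 9.4312*n^4 + 26.5656*n^3 - 8.9656*n^2 + 12.4266*n + 9.1279)/(1.8496*n^4 + 5.7664*n^3 + 4.1952*n^2 - 0.4664*n + 0.0121)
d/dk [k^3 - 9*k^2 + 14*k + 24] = 3*k^2 - 18*k + 14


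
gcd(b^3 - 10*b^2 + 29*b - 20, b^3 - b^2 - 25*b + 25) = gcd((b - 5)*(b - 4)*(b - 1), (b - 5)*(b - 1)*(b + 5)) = b^2 - 6*b + 5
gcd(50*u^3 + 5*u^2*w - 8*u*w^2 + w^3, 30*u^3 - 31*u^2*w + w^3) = 5*u - w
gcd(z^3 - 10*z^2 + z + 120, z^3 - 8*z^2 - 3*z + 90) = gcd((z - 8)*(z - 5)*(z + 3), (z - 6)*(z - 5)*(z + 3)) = z^2 - 2*z - 15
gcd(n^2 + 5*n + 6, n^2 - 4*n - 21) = n + 3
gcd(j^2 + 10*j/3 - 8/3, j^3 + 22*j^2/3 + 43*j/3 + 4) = j + 4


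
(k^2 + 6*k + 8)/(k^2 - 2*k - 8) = (k + 4)/(k - 4)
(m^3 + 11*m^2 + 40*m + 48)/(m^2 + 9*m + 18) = (m^2 + 8*m + 16)/(m + 6)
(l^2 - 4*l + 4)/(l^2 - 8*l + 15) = (l^2 - 4*l + 4)/(l^2 - 8*l + 15)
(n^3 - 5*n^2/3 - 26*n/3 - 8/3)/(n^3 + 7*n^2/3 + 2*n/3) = (n - 4)/n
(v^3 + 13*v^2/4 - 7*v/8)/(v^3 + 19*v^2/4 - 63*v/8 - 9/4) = v*(8*v^2 + 26*v - 7)/(8*v^3 + 38*v^2 - 63*v - 18)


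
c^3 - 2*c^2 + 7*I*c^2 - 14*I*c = c*(c - 2)*(c + 7*I)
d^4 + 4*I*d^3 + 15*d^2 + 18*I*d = d*(d - 3*I)*(d + I)*(d + 6*I)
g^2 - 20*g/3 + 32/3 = (g - 4)*(g - 8/3)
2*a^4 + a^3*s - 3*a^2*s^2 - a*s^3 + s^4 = (-2*a + s)*(-a + s)*(a + s)^2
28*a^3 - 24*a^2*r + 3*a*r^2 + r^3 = (-2*a + r)^2*(7*a + r)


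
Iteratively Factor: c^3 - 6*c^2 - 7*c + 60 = (c - 5)*(c^2 - c - 12) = (c - 5)*(c - 4)*(c + 3)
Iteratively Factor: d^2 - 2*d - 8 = (d + 2)*(d - 4)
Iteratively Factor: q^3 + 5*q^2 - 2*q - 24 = (q + 4)*(q^2 + q - 6) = (q - 2)*(q + 4)*(q + 3)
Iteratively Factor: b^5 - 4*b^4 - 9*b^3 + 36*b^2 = (b - 3)*(b^4 - b^3 - 12*b^2) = b*(b - 3)*(b^3 - b^2 - 12*b) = b*(b - 3)*(b + 3)*(b^2 - 4*b) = b^2*(b - 3)*(b + 3)*(b - 4)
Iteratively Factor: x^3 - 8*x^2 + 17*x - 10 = (x - 1)*(x^2 - 7*x + 10) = (x - 5)*(x - 1)*(x - 2)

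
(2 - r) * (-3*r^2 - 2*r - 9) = 3*r^3 - 4*r^2 + 5*r - 18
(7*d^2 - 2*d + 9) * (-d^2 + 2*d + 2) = -7*d^4 + 16*d^3 + d^2 + 14*d + 18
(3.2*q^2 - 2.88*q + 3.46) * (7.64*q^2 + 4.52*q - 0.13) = 24.448*q^4 - 7.5392*q^3 + 13.0008*q^2 + 16.0136*q - 0.4498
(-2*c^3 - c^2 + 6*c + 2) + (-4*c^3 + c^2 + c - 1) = -6*c^3 + 7*c + 1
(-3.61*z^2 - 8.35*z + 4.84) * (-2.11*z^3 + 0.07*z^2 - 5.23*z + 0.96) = 7.6171*z^5 + 17.3658*z^4 + 8.0834*z^3 + 40.5437*z^2 - 33.3292*z + 4.6464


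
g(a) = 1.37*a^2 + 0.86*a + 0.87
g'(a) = 2.74*a + 0.86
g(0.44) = 1.51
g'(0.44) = 2.07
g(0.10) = 0.97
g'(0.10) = 1.13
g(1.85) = 7.15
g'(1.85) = 5.93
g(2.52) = 11.74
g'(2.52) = 7.76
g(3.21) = 17.75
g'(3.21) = 9.66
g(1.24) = 4.04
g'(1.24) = 4.26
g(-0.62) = 0.86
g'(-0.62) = -0.84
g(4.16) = 28.16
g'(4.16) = 12.26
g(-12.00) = 187.83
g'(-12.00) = -32.02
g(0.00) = 0.87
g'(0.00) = 0.86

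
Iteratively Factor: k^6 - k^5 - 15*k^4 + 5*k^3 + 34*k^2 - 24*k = (k - 4)*(k^5 + 3*k^4 - 3*k^3 - 7*k^2 + 6*k) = (k - 4)*(k - 1)*(k^4 + 4*k^3 + k^2 - 6*k) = (k - 4)*(k - 1)*(k + 2)*(k^3 + 2*k^2 - 3*k) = (k - 4)*(k - 1)^2*(k + 2)*(k^2 + 3*k) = k*(k - 4)*(k - 1)^2*(k + 2)*(k + 3)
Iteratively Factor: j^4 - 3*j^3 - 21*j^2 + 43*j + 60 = (j + 4)*(j^3 - 7*j^2 + 7*j + 15) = (j - 5)*(j + 4)*(j^2 - 2*j - 3) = (j - 5)*(j - 3)*(j + 4)*(j + 1)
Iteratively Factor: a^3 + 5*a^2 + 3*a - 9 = (a + 3)*(a^2 + 2*a - 3) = (a - 1)*(a + 3)*(a + 3)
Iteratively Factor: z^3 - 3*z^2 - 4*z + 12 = (z - 2)*(z^2 - z - 6) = (z - 3)*(z - 2)*(z + 2)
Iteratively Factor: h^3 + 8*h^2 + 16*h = (h + 4)*(h^2 + 4*h) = (h + 4)^2*(h)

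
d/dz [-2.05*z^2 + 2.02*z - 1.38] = 2.02 - 4.1*z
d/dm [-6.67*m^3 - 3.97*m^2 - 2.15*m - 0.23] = -20.01*m^2 - 7.94*m - 2.15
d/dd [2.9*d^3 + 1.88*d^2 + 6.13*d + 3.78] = 8.7*d^2 + 3.76*d + 6.13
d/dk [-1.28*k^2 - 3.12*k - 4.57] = -2.56*k - 3.12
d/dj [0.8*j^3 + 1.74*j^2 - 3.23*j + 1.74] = 2.4*j^2 + 3.48*j - 3.23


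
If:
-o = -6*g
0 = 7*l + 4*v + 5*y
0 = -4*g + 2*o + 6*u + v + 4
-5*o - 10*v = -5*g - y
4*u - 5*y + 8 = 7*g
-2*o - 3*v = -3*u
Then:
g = -4/11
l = -148/77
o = -24/11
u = -4/11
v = 12/11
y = 20/11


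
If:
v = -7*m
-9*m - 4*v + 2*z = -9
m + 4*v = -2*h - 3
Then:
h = -27*z/19 - 150/19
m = -2*z/19 - 9/19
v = 14*z/19 + 63/19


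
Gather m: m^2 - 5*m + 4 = m^2 - 5*m + 4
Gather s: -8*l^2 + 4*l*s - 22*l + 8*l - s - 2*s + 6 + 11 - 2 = -8*l^2 - 14*l + s*(4*l - 3) + 15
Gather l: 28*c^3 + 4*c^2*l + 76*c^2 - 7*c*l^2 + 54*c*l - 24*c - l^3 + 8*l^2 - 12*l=28*c^3 + 76*c^2 - 24*c - l^3 + l^2*(8 - 7*c) + l*(4*c^2 + 54*c - 12)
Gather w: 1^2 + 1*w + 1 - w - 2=0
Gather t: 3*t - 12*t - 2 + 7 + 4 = 9 - 9*t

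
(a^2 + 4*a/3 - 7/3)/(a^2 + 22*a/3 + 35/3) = (a - 1)/(a + 5)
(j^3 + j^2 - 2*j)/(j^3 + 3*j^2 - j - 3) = j*(j + 2)/(j^2 + 4*j + 3)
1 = 1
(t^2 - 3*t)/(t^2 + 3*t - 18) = t/(t + 6)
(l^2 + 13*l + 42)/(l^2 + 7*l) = (l + 6)/l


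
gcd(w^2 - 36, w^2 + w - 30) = w + 6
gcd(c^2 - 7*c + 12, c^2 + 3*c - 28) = c - 4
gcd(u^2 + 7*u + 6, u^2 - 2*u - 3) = u + 1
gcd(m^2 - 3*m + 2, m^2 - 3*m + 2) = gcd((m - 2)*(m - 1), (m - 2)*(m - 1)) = m^2 - 3*m + 2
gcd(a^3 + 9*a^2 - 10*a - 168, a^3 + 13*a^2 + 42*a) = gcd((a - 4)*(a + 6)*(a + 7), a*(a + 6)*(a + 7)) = a^2 + 13*a + 42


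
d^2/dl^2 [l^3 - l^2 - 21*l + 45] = 6*l - 2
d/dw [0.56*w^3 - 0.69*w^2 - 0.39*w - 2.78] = 1.68*w^2 - 1.38*w - 0.39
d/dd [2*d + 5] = 2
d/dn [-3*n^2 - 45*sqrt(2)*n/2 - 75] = -6*n - 45*sqrt(2)/2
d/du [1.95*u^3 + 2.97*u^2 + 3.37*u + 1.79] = 5.85*u^2 + 5.94*u + 3.37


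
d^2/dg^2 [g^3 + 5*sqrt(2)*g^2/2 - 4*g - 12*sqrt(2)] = 6*g + 5*sqrt(2)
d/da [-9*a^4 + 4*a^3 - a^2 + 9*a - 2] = -36*a^3 + 12*a^2 - 2*a + 9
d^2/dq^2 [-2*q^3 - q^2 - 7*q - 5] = -12*q - 2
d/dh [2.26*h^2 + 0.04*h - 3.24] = 4.52*h + 0.04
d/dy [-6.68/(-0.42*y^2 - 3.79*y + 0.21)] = (-5.6112*y - 25.3172)/(0.42*y^2 + 3.79*y - 0.21)^2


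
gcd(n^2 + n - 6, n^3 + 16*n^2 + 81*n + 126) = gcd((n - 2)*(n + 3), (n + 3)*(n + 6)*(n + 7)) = n + 3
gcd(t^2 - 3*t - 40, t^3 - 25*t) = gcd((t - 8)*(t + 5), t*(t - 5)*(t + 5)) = t + 5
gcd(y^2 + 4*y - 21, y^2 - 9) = y - 3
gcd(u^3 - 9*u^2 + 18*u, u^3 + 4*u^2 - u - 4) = 1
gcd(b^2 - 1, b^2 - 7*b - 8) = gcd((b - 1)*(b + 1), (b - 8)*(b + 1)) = b + 1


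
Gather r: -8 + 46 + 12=50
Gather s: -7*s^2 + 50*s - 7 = -7*s^2 + 50*s - 7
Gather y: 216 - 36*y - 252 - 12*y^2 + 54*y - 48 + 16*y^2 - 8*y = 4*y^2 + 10*y - 84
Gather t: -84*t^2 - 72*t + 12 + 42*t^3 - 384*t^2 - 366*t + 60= 42*t^3 - 468*t^2 - 438*t + 72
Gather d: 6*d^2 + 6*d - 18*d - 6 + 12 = 6*d^2 - 12*d + 6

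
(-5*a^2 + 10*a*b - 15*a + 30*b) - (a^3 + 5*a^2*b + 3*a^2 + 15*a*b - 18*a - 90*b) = -a^3 - 5*a^2*b - 8*a^2 - 5*a*b + 3*a + 120*b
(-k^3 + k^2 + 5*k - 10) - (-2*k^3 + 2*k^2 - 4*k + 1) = k^3 - k^2 + 9*k - 11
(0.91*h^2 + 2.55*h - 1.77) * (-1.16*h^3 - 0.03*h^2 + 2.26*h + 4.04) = -1.0556*h^5 - 2.9853*h^4 + 4.0333*h^3 + 9.4925*h^2 + 6.3018*h - 7.1508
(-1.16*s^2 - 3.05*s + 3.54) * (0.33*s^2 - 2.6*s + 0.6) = -0.3828*s^4 + 2.0095*s^3 + 8.4022*s^2 - 11.034*s + 2.124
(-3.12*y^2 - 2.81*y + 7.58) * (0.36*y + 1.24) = -1.1232*y^3 - 4.8804*y^2 - 0.7556*y + 9.3992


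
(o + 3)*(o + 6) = o^2 + 9*o + 18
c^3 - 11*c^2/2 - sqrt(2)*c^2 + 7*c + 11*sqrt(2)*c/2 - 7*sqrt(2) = (c - 7/2)*(c - 2)*(c - sqrt(2))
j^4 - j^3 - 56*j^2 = j^2*(j - 8)*(j + 7)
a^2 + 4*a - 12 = (a - 2)*(a + 6)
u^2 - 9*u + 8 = (u - 8)*(u - 1)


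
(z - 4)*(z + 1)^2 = z^3 - 2*z^2 - 7*z - 4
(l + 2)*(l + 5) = l^2 + 7*l + 10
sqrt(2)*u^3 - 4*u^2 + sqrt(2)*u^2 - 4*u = u*(u - 2*sqrt(2))*(sqrt(2)*u + sqrt(2))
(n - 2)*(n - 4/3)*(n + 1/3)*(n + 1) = n^4 - 2*n^3 - 13*n^2/9 + 22*n/9 + 8/9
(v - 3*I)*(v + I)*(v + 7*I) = v^3 + 5*I*v^2 + 17*v + 21*I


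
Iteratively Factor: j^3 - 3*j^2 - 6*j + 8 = (j + 2)*(j^2 - 5*j + 4) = (j - 4)*(j + 2)*(j - 1)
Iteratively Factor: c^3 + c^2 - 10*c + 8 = (c + 4)*(c^2 - 3*c + 2) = (c - 1)*(c + 4)*(c - 2)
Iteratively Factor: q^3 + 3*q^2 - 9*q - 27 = (q - 3)*(q^2 + 6*q + 9) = (q - 3)*(q + 3)*(q + 3)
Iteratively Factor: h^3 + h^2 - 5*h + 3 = (h + 3)*(h^2 - 2*h + 1) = (h - 1)*(h + 3)*(h - 1)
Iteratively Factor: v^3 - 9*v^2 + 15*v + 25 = (v - 5)*(v^2 - 4*v - 5) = (v - 5)*(v + 1)*(v - 5)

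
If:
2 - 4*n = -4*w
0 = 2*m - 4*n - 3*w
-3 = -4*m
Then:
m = 3/4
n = 3/7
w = -1/14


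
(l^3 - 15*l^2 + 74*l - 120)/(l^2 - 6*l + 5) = (l^2 - 10*l + 24)/(l - 1)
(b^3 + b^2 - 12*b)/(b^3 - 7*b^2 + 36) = b*(b + 4)/(b^2 - 4*b - 12)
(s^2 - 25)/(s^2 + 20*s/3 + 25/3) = 3*(s - 5)/(3*s + 5)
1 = 1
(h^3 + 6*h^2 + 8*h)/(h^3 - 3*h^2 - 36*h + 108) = h*(h^2 + 6*h + 8)/(h^3 - 3*h^2 - 36*h + 108)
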